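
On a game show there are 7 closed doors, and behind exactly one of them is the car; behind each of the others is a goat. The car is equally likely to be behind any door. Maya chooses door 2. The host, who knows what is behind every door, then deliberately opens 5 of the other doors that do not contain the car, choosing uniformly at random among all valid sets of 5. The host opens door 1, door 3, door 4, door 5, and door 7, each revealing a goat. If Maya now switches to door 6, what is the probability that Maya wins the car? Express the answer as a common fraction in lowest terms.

Condition on the true location of the car.
If it is behind any of doors 1, 3, 4, 5, and 7 (prior 1/7 each): that door was opened and seen not to hold the prize — ruled out; weight (1/7)·0 = 0 each.
If it is behind door 2 (prior 1/7): the host has 6 equally likely choices, so probability 1/6; weight (1/7)·(1/6) = 1/42.
If it is behind door 6 (prior 1/7): the host has no choice, probability 1; weight (1/7)·1 = 1/7.
The weights sum to 1/6.
So P(the car behind door 6 | the host opened door 1, door 3, door 4, door 5, and door 7) = (1/7) / (1/6) = 6/7.

6/7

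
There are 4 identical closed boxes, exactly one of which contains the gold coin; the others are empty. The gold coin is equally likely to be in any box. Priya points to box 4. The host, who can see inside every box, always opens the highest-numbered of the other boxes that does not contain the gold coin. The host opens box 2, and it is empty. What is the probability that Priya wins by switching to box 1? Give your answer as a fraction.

Condition on the true location of the gold coin.
If it is in either of boxes 1 and 4 (prior 1/4 each): the host would have opened box 3 instead, probability 0; weight (1/4)·0 = 0 each.
If it is in box 2 (prior 1/4): the host opened box 2, so this case is ruled out; weight (1/4)·0 = 0.
If it is in box 3 (prior 1/4): box 2 is the highest-numbered option available, probability 1; weight (1/4)·1 = 1/4.
The weights sum to 1/4.
So P(the gold coin in box 1 | the host opened box 2) = 0 / (1/4) = 0.

0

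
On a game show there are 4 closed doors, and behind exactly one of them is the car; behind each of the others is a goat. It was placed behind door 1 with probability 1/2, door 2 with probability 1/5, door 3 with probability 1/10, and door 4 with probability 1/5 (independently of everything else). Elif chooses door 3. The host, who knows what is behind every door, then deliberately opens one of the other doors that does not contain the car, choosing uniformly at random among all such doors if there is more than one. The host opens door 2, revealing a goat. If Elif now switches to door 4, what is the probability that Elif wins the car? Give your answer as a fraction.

6/23

Condition on the true location of the car.
If it is behind door 1 (prior 1/2): the host has 2 equally likely choices, so probability 1/2; weight (1/2)·(1/2) = 1/4.
If it is behind door 2 (prior 1/5): the host opened door 2, so this case is ruled out; weight (1/5)·0 = 0.
If it is behind door 3 (prior 1/10): the host has 3 equally likely choices, so probability 1/3; weight (1/10)·(1/3) = 1/30.
If it is behind door 4 (prior 1/5): the host has 2 equally likely choices, so probability 1/2; weight (1/5)·(1/2) = 1/10.
The weights sum to 23/60.
So P(the car behind door 4 | the host opened door 2) = (1/10) / (23/60) = 6/23.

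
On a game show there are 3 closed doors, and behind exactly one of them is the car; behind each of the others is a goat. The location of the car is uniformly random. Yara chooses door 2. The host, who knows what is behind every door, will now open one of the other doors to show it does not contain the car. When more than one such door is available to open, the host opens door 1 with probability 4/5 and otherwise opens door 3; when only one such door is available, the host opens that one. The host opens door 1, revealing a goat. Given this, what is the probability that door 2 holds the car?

4/9

Apply Bayes' rule, conditioning on where the car actually is.
If it is behind door 1 (prior 1/3): the host opened door 1, so this case is ruled out; weight (1/3)·0 = 0.
If it is behind door 2 (prior 1/3): door 1 is available, opened with probability 4/5; weight (1/3)·(4/5) = 4/15.
If it is behind door 3 (prior 1/3): only door 1 is available, probability 1; weight (1/3)·1 = 1/3.
The weights sum to 3/5.
So P(the car behind door 2 | the host opened door 1) = (4/15) / (3/5) = 4/9.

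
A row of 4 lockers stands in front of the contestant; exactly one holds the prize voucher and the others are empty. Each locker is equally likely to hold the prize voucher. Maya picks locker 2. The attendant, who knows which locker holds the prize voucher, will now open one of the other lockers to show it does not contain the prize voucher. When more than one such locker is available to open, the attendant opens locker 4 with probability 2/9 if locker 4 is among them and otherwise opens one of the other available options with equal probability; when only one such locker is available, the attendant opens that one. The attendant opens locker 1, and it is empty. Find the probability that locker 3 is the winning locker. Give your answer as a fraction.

Condition on the true location of the prize voucher.
If it is in locker 1 (prior 1/4): the attendant opened locker 1, so this case is ruled out; weight (1/4)·0 = 0.
If it is in locker 2 (prior 1/4): locker 4 is available but not opened; locker 1 gets probability (1 − 2/9)/2 = 7/18; weight (1/4)·(7/18) = 7/72.
If it is in locker 3 (prior 1/4): locker 4 is available but not opened, probability 7/9; weight (1/4)·(7/9) = 7/36.
If it is in locker 4 (prior 1/4): locker 4 holds the prize so is unavailable; the attendant chooses uniformly among the 2 others, probability 1/2; weight (1/4)·(1/2) = 1/8.
The weights sum to 5/12.
So P(the prize voucher in locker 3 | the attendant opened locker 1) = (7/36) / (5/12) = 7/15.

7/15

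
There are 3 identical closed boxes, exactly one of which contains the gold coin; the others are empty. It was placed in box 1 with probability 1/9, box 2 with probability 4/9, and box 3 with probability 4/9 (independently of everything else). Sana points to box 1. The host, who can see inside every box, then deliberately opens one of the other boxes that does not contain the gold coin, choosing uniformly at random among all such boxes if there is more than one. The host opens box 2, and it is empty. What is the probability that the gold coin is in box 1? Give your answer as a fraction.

Consider each possible location of the gold coin in turn.
If it is in box 1 (prior 1/9): the host has 2 equally likely choices, so probability 1/2; weight (1/9)·(1/2) = 1/18.
If it is in box 2 (prior 4/9): the host opened box 2, so this case is ruled out; weight (4/9)·0 = 0.
If it is in box 3 (prior 4/9): the host has no choice, probability 1; weight (4/9)·1 = 4/9.
The weights sum to 1/2.
So P(the gold coin in box 1 | the host opened box 2) = (1/18) / (1/2) = 1/9.

1/9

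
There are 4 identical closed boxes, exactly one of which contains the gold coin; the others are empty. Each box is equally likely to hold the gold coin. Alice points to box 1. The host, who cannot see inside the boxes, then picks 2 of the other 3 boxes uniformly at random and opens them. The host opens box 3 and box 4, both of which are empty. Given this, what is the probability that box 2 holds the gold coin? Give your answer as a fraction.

Because the host chose which boxes to open without knowing where the gold coin is, the choice is independent of the prize location. Learning that none of the 2 opened boxes holds the gold coin simply rules out those 2 locations and leaves the remaining 2 boxes still equally likely by symmetry.
So P(the gold coin in box 2) = 1/2.

1/2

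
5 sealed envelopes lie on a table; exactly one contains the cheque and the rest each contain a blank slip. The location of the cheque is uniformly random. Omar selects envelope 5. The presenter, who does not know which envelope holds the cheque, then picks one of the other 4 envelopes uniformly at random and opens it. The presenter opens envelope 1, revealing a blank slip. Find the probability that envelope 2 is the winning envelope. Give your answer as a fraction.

1/4

Because the presenter chose which envelope to open without knowing where the cheque is, the choice is independent of the prize location. Learning that envelope 1 does not hold the cheque simply rules out that one location and leaves the remaining 4 envelopes still equally likely by symmetry.
So P(the cheque in envelope 2) = 1/4.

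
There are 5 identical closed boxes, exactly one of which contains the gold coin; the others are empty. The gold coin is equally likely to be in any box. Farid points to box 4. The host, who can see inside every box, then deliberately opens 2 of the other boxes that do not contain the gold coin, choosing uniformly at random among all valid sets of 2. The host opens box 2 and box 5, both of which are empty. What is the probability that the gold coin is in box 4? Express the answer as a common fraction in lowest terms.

Condition on the true location of the gold coin.
If it is in either of boxes 1 and 3 (prior 1/5 each): the host has 3 equally likely choices, so probability 1/3; weight (1/5)·(1/3) = 1/15 each.
If it is in either of boxes 2 and 5 (prior 1/5 each): that box was opened and seen not to hold the prize — ruled out; weight (1/5)·0 = 0 each.
If it is in box 4 (prior 1/5): the host has 6 equally likely choices, so probability 1/6; weight (1/5)·(1/6) = 1/30.
The weights sum to 1/6.
So P(the gold coin in box 4 | the host opened box 2 and box 5) = (1/30) / (1/6) = 1/5.

1/5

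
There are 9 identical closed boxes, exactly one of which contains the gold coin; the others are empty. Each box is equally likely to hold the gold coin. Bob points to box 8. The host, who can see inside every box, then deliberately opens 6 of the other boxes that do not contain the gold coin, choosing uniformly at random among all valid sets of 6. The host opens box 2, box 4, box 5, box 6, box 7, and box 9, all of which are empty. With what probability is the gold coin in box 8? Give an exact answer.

1/9

Consider each possible location of the gold coin in turn.
If it is in either of boxes 1 and 3 (prior 1/9 each): the host has 7 equally likely choices, so probability 1/7; weight (1/9)·(1/7) = 1/63 each.
If it is in any of boxes 2, 4, 5, 6, 7, and 9 (prior 1/9 each): that box was opened and seen not to hold the prize — ruled out; weight (1/9)·0 = 0 each.
If it is in box 8 (prior 1/9): the host has 28 equally likely choices, so probability 1/28; weight (1/9)·(1/28) = 1/252.
The weights sum to 1/28.
So P(the gold coin in box 8 | the host opened box 2, box 4, box 5, box 6, box 7, and box 9) = (1/252) / (1/28) = 1/9.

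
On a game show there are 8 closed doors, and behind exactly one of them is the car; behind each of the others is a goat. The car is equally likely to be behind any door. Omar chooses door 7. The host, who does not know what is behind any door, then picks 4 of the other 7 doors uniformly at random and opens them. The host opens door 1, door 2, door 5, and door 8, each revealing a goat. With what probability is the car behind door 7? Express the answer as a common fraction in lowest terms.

1/4

Consider each possible location of the car in turn.
If it is behind any of doors 1, 2, 5, and 8 (prior 1/8 each): that door was opened and seen not to hold the prize — ruled out; weight (1/8)·0 = 0 each.
If it is behind any of doors 3, 4, 6, and 7 (prior 1/8 each): the host picks exactly this set with probability 1/35 regardless, and none is the prize; weight (1/8)·(1/35) = 1/280 each.
The weights sum to 1/70.
So P(the car behind door 7 | the host opened door 1, door 2, door 5, and door 8) = (1/280) / (1/70) = 1/4.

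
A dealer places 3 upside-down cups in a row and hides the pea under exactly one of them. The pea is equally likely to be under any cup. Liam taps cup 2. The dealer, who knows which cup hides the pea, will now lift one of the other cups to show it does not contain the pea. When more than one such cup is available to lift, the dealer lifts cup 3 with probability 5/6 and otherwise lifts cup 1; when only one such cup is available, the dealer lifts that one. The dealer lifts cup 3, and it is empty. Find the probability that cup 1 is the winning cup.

6/11

Consider each possible location of the pea in turn.
If it is under cup 1 (prior 1/3): only cup 3 is available, probability 1; weight (1/3)·1 = 1/3.
If it is under cup 2 (prior 1/3): cup 3 is available, opened with probability 5/6; weight (1/3)·(5/6) = 5/18.
If it is under cup 3 (prior 1/3): the dealer opened cup 3, so this case is ruled out; weight (1/3)·0 = 0.
The weights sum to 11/18.
So P(the pea under cup 1 | the dealer opened cup 3) = (1/3) / (11/18) = 6/11.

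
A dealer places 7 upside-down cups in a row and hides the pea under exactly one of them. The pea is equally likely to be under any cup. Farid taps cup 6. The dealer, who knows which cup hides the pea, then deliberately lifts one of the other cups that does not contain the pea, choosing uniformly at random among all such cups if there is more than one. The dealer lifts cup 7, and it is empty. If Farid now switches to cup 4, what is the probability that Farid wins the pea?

6/35

Consider each possible location of the pea in turn.
If it is under any of cups 1, 2, 3, 4, and 5 (prior 1/7 each): the dealer has 5 equally likely choices, so probability 1/5; weight (1/7)·(1/5) = 1/35 each.
If it is under cup 6 (prior 1/7): the dealer has 6 equally likely choices, so probability 1/6; weight (1/7)·(1/6) = 1/42.
If it is under cup 7 (prior 1/7): the dealer opened cup 7, so this case is ruled out; weight (1/7)·0 = 0.
The weights sum to 1/6.
So P(the pea under cup 4 | the dealer opened cup 7) = (1/35) / (1/6) = 6/35.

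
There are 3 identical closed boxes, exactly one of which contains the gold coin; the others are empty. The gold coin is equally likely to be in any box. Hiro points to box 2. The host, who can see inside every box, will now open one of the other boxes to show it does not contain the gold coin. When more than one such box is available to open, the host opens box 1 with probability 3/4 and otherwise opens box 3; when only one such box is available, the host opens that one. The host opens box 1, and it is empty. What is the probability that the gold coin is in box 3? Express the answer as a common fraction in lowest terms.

4/7

Apply Bayes' rule, conditioning on where the gold coin actually is.
If it is in box 1 (prior 1/3): the host opened box 1, so this case is ruled out; weight (1/3)·0 = 0.
If it is in box 2 (prior 1/3): box 1 is available, opened with probability 3/4; weight (1/3)·(3/4) = 1/4.
If it is in box 3 (prior 1/3): only box 1 is available, probability 1; weight (1/3)·1 = 1/3.
The weights sum to 7/12.
So P(the gold coin in box 3 | the host opened box 1) = (1/3) / (7/12) = 4/7.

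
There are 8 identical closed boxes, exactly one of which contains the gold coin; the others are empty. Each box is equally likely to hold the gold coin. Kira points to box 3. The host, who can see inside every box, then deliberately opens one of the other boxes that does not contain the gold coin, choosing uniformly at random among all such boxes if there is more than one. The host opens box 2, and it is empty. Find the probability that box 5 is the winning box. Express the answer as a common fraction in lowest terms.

7/48

Condition on the true location of the gold coin.
If it is in any of boxes 1, 4, 5, 6, 7, and 8 (prior 1/8 each): the host has 6 equally likely choices, so probability 1/6; weight (1/8)·(1/6) = 1/48 each.
If it is in box 2 (prior 1/8): the host opened box 2, so this case is ruled out; weight (1/8)·0 = 0.
If it is in box 3 (prior 1/8): the host has 7 equally likely choices, so probability 1/7; weight (1/8)·(1/7) = 1/56.
The weights sum to 1/7.
So P(the gold coin in box 5 | the host opened box 2) = (1/48) / (1/7) = 7/48.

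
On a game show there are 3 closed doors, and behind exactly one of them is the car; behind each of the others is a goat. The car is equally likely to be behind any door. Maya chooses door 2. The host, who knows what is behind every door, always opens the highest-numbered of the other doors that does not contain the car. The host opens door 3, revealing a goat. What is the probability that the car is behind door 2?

Condition on the true location of the car.
If it is behind either of doors 1 and 2 (prior 1/3 each): door 3 is the highest-numbered option available, probability 1; weight (1/3)·1 = 1/3 each.
If it is behind door 3 (prior 1/3): the host opened door 3, so this case is ruled out; weight (1/3)·0 = 0.
The weights sum to 2/3.
So P(the car behind door 2 | the host opened door 3) = (1/3) / (2/3) = 1/2.

1/2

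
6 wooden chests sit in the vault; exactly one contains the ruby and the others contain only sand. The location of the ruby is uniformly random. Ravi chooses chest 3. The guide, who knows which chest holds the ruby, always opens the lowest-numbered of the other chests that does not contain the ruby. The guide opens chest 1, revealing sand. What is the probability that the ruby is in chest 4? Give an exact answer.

Consider each possible location of the ruby in turn.
If it is in chest 1 (prior 1/6): the guide opened chest 1, so this case is ruled out; weight (1/6)·0 = 0.
If it is in any of chests 2, 3, 4, 5, and 6 (prior 1/6 each): chest 1 is the lowest-numbered option available, probability 1; weight (1/6)·1 = 1/6 each.
The weights sum to 5/6.
So P(the ruby in chest 4 | the guide opened chest 1) = (1/6) / (5/6) = 1/5.

1/5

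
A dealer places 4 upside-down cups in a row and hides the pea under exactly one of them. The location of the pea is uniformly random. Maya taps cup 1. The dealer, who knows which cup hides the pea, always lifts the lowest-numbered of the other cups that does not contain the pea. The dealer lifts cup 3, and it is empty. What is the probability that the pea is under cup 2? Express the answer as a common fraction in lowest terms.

1

Consider each possible location of the pea in turn.
If it is under either of cups 1 and 4 (prior 1/4 each): the dealer would have opened cup 2 instead, probability 0; weight (1/4)·0 = 0 each.
If it is under cup 2 (prior 1/4): cup 3 is the lowest-numbered option available, probability 1; weight (1/4)·1 = 1/4.
If it is under cup 3 (prior 1/4): the dealer opened cup 3, so this case is ruled out; weight (1/4)·0 = 0.
The weights sum to 1/4.
So P(the pea under cup 2 | the dealer opened cup 3) = (1/4) / (1/4) = 1.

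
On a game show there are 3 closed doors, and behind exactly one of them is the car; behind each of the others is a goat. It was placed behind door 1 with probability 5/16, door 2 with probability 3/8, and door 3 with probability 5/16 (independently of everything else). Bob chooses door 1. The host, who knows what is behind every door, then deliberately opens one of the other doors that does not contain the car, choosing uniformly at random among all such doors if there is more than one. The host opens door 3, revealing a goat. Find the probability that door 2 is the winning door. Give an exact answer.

Apply Bayes' rule, conditioning on where the car actually is.
If it is behind door 1 (prior 5/16): the host has 2 equally likely choices, so probability 1/2; weight (5/16)·(1/2) = 5/32.
If it is behind door 2 (prior 3/8): the host has no choice, probability 1; weight (3/8)·1 = 3/8.
If it is behind door 3 (prior 5/16): the host opened door 3, so this case is ruled out; weight (5/16)·0 = 0.
The weights sum to 17/32.
So P(the car behind door 2 | the host opened door 3) = (3/8) / (17/32) = 12/17.

12/17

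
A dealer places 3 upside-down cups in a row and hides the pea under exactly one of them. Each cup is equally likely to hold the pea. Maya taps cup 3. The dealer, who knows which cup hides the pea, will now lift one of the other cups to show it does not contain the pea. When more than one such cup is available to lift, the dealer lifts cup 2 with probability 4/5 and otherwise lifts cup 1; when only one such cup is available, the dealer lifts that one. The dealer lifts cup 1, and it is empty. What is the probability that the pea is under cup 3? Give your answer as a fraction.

1/6

Apply Bayes' rule, conditioning on where the pea actually is.
If it is under cup 1 (prior 1/3): the dealer opened cup 1, so this case is ruled out; weight (1/3)·0 = 0.
If it is under cup 2 (prior 1/3): only cup 1 is available, probability 1; weight (1/3)·1 = 1/3.
If it is under cup 3 (prior 1/3): cup 2 is available but not opened, probability 1/5; weight (1/3)·(1/5) = 1/15.
The weights sum to 2/5.
So P(the pea under cup 3 | the dealer opened cup 1) = (1/15) / (2/5) = 1/6.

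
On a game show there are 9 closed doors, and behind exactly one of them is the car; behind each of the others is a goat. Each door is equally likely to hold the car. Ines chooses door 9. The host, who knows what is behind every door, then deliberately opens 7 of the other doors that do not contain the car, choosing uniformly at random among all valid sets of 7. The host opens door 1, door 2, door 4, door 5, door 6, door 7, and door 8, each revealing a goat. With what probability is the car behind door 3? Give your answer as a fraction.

Consider each possible location of the car in turn.
If it is behind any of doors 1, 2, 4, 5, 6, 7, and 8 (prior 1/9 each): that door was opened and seen not to hold the prize — ruled out; weight (1/9)·0 = 0 each.
If it is behind door 3 (prior 1/9): the host has no choice, probability 1; weight (1/9)·1 = 1/9.
If it is behind door 9 (prior 1/9): the host has 8 equally likely choices, so probability 1/8; weight (1/9)·(1/8) = 1/72.
The weights sum to 1/8.
So P(the car behind door 3 | the host opened door 1, door 2, door 4, door 5, door 6, door 7, and door 8) = (1/9) / (1/8) = 8/9.

8/9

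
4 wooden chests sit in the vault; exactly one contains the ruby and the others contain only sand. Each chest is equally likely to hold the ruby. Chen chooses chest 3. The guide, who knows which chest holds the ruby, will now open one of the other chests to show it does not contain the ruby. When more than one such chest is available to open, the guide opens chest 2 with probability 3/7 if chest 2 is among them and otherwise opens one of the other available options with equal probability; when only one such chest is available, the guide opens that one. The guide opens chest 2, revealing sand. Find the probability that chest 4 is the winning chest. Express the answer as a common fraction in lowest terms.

1/3

Apply Bayes' rule, conditioning on where the ruby actually is.
If it is in any of chests 1, 3, and 4 (prior 1/4 each): chest 2 is available, opened with probability 3/7; weight (1/4)·(3/7) = 3/28 each.
If it is in chest 2 (prior 1/4): the guide opened chest 2, so this case is ruled out; weight (1/4)·0 = 0.
The weights sum to 9/28.
So P(the ruby in chest 4 | the guide opened chest 2) = (3/28) / (9/28) = 1/3.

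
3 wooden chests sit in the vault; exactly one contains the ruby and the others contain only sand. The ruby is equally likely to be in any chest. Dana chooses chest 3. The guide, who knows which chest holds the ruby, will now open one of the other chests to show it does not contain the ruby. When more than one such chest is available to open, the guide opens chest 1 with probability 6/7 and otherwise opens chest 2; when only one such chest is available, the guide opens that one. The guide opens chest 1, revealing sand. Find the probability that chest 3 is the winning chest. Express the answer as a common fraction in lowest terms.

6/13

Condition on the true location of the ruby.
If it is in chest 1 (prior 1/3): the guide opened chest 1, so this case is ruled out; weight (1/3)·0 = 0.
If it is in chest 2 (prior 1/3): only chest 1 is available, probability 1; weight (1/3)·1 = 1/3.
If it is in chest 3 (prior 1/3): chest 1 is available, opened with probability 6/7; weight (1/3)·(6/7) = 2/7.
The weights sum to 13/21.
So P(the ruby in chest 3 | the guide opened chest 1) = (2/7) / (13/21) = 6/13.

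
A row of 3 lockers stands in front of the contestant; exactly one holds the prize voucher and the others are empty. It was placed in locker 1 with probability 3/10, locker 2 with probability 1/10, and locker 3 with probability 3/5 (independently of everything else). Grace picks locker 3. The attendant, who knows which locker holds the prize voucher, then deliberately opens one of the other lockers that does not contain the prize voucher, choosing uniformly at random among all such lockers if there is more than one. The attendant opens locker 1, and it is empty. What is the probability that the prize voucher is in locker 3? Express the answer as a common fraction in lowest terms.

Consider each possible location of the prize voucher in turn.
If it is in locker 1 (prior 3/10): the attendant opened locker 1, so this case is ruled out; weight (3/10)·0 = 0.
If it is in locker 2 (prior 1/10): the attendant has no choice, probability 1; weight (1/10)·1 = 1/10.
If it is in locker 3 (prior 3/5): the attendant has 2 equally likely choices, so probability 1/2; weight (3/5)·(1/2) = 3/10.
The weights sum to 2/5.
So P(the prize voucher in locker 3 | the attendant opened locker 1) = (3/10) / (2/5) = 3/4.

3/4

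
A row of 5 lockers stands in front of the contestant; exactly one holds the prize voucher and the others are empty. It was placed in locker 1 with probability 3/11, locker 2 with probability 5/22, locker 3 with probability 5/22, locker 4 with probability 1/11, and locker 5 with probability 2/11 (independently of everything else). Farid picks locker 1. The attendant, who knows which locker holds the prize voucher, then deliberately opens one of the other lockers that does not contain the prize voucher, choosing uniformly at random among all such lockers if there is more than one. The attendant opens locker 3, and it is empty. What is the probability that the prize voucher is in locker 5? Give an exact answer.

Apply Bayes' rule, conditioning on where the prize voucher actually is.
If it is in locker 1 (prior 3/11): the attendant has 4 equally likely choices, so probability 1/4; weight (3/11)·(1/4) = 3/44.
If it is in locker 2 (prior 5/22): the attendant has 3 equally likely choices, so probability 1/3; weight (5/22)·(1/3) = 5/66.
If it is in locker 3 (prior 5/22): the attendant opened locker 3, so this case is ruled out; weight (5/22)·0 = 0.
If it is in locker 4 (prior 1/11): the attendant has 3 equally likely choices, so probability 1/3; weight (1/11)·(1/3) = 1/33.
If it is in locker 5 (prior 2/11): the attendant has 3 equally likely choices, so probability 1/3; weight (2/11)·(1/3) = 2/33.
The weights sum to 31/132.
So P(the prize voucher in locker 5 | the attendant opened locker 3) = (2/33) / (31/132) = 8/31.

8/31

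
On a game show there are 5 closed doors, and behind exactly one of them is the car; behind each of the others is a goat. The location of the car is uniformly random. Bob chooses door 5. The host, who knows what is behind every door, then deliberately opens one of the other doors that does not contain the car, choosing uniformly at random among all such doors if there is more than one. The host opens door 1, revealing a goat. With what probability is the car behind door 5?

1/5

Apply Bayes' rule, conditioning on where the car actually is.
If it is behind door 1 (prior 1/5): the host opened door 1, so this case is ruled out; weight (1/5)·0 = 0.
If it is behind any of doors 2, 3, and 4 (prior 1/5 each): the host has 3 equally likely choices, so probability 1/3; weight (1/5)·(1/3) = 1/15 each.
If it is behind door 5 (prior 1/5): the host has 4 equally likely choices, so probability 1/4; weight (1/5)·(1/4) = 1/20.
The weights sum to 1/4.
So P(the car behind door 5 | the host opened door 1) = (1/20) / (1/4) = 1/5.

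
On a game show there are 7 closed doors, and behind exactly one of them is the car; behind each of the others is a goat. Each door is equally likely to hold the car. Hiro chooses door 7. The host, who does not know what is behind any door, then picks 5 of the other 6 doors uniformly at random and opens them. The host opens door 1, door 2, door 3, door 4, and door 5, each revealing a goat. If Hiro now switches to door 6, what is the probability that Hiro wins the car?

Consider each possible location of the car in turn.
If it is behind any of doors 1, 2, 3, 4, and 5 (prior 1/7 each): that door was opened and seen not to hold the prize — ruled out; weight (1/7)·0 = 0 each.
If it is behind either of doors 6 and 7 (prior 1/7 each): the host picks exactly this set with probability 1/6 regardless, and none is the prize; weight (1/7)·(1/6) = 1/42 each.
The weights sum to 1/21.
So P(the car behind door 6 | the host opened door 1, door 2, door 3, door 4, and door 5) = (1/42) / (1/21) = 1/2.

1/2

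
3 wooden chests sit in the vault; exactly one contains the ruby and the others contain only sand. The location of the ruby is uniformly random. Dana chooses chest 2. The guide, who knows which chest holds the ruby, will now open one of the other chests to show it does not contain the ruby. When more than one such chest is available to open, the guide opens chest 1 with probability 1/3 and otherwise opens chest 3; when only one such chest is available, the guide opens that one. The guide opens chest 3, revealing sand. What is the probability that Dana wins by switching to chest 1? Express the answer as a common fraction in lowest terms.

Condition on the true location of the ruby.
If it is in chest 1 (prior 1/3): only chest 3 is available, probability 1; weight (1/3)·1 = 1/3.
If it is in chest 2 (prior 1/3): chest 1 is available but not opened, probability 2/3; weight (1/3)·(2/3) = 2/9.
If it is in chest 3 (prior 1/3): the guide opened chest 3, so this case is ruled out; weight (1/3)·0 = 0.
The weights sum to 5/9.
So P(the ruby in chest 1 | the guide opened chest 3) = (1/3) / (5/9) = 3/5.

3/5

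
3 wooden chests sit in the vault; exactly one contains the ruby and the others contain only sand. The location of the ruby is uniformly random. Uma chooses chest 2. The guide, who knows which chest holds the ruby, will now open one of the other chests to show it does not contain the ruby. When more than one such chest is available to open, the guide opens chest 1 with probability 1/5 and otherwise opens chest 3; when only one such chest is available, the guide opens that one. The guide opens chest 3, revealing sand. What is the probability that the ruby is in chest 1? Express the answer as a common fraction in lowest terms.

Consider each possible location of the ruby in turn.
If it is in chest 1 (prior 1/3): only chest 3 is available, probability 1; weight (1/3)·1 = 1/3.
If it is in chest 2 (prior 1/3): chest 1 is available but not opened, probability 4/5; weight (1/3)·(4/5) = 4/15.
If it is in chest 3 (prior 1/3): the guide opened chest 3, so this case is ruled out; weight (1/3)·0 = 0.
The weights sum to 3/5.
So P(the ruby in chest 1 | the guide opened chest 3) = (1/3) / (3/5) = 5/9.

5/9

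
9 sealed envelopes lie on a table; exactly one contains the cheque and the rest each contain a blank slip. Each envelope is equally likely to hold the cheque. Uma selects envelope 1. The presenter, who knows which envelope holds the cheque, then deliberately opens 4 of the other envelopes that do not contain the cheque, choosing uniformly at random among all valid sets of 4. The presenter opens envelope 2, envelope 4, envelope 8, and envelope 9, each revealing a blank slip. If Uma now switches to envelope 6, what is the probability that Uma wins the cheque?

Condition on the true location of the cheque.
If it is in envelope 1 (prior 1/9): the presenter has 70 equally likely choices, so probability 1/70; weight (1/9)·(1/70) = 1/630.
If it is in any of envelopes 2, 4, 8, and 9 (prior 1/9 each): that envelope was opened and seen not to hold the prize — ruled out; weight (1/9)·0 = 0 each.
If it is in any of envelopes 3, 5, 6, and 7 (prior 1/9 each): the presenter has 35 equally likely choices, so probability 1/35; weight (1/9)·(1/35) = 1/315 each.
The weights sum to 1/70.
So P(the cheque in envelope 6 | the presenter opened envelope 2, envelope 4, envelope 8, and envelope 9) = (1/315) / (1/70) = 2/9.

2/9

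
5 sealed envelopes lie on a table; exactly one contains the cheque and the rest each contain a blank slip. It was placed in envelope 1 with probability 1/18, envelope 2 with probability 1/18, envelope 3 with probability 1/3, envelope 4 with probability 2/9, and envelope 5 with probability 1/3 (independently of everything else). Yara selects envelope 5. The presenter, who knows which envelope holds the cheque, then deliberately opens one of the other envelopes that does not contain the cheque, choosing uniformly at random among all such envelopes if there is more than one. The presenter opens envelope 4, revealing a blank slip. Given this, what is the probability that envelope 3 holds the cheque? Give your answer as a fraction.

Condition on the true location of the cheque.
If it is in either of envelopes 1 and 2 (prior 1/18 each): the presenter has 3 equally likely choices, so probability 1/3; weight (1/18)·(1/3) = 1/54 each.
If it is in envelope 3 (prior 1/3): the presenter has 3 equally likely choices, so probability 1/3; weight (1/3)·(1/3) = 1/9.
If it is in envelope 4 (prior 2/9): the presenter opened envelope 4, so this case is ruled out; weight (2/9)·0 = 0.
If it is in envelope 5 (prior 1/3): the presenter has 4 equally likely choices, so probability 1/4; weight (1/3)·(1/4) = 1/12.
The weights sum to 25/108.
So P(the cheque in envelope 3 | the presenter opened envelope 4) = (1/9) / (25/108) = 12/25.

12/25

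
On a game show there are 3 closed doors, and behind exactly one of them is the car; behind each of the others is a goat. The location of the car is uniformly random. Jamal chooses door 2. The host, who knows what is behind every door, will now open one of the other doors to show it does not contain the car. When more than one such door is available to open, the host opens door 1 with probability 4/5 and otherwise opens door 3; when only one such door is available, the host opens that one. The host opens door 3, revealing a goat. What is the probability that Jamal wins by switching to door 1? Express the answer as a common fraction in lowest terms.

Consider each possible location of the car in turn.
If it is behind door 1 (prior 1/3): only door 3 is available, probability 1; weight (1/3)·1 = 1/3.
If it is behind door 2 (prior 1/3): door 1 is available but not opened, probability 1/5; weight (1/3)·(1/5) = 1/15.
If it is behind door 3 (prior 1/3): the host opened door 3, so this case is ruled out; weight (1/3)·0 = 0.
The weights sum to 2/5.
So P(the car behind door 1 | the host opened door 3) = (1/3) / (2/5) = 5/6.

5/6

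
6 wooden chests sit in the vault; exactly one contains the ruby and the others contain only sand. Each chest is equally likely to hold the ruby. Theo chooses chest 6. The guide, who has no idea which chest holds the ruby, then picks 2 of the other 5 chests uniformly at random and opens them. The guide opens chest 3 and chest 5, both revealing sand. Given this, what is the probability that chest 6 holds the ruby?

Apply Bayes' rule, conditioning on where the ruby actually is.
If it is in any of chests 1, 2, 4, and 6 (prior 1/6 each): the guide picks exactly this set with probability 1/10 regardless, and none is the prize; weight (1/6)·(1/10) = 1/60 each.
If it is in either of chests 3 and 5 (prior 1/6 each): that chest was opened and seen not to hold the prize — ruled out; weight (1/6)·0 = 0 each.
The weights sum to 1/15.
So P(the ruby in chest 6 | the guide opened chest 3 and chest 5) = (1/60) / (1/15) = 1/4.

1/4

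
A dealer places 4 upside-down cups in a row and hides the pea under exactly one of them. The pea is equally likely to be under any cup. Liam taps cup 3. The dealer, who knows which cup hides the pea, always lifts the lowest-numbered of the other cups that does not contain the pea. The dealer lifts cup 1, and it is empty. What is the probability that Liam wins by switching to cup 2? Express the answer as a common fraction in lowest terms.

Apply Bayes' rule, conditioning on where the pea actually is.
If it is under cup 1 (prior 1/4): the dealer opened cup 1, so this case is ruled out; weight (1/4)·0 = 0.
If it is under any of cups 2, 3, and 4 (prior 1/4 each): cup 1 is the lowest-numbered option available, probability 1; weight (1/4)·1 = 1/4 each.
The weights sum to 3/4.
So P(the pea under cup 2 | the dealer opened cup 1) = (1/4) / (3/4) = 1/3.

1/3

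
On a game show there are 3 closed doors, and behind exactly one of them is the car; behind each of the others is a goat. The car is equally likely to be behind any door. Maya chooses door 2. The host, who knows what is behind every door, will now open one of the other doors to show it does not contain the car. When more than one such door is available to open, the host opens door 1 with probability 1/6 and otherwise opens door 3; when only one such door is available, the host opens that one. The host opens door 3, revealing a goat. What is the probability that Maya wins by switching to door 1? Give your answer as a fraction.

6/11

Consider each possible location of the car in turn.
If it is behind door 1 (prior 1/3): only door 3 is available, probability 1; weight (1/3)·1 = 1/3.
If it is behind door 2 (prior 1/3): door 1 is available but not opened, probability 5/6; weight (1/3)·(5/6) = 5/18.
If it is behind door 3 (prior 1/3): the host opened door 3, so this case is ruled out; weight (1/3)·0 = 0.
The weights sum to 11/18.
So P(the car behind door 1 | the host opened door 3) = (1/3) / (11/18) = 6/11.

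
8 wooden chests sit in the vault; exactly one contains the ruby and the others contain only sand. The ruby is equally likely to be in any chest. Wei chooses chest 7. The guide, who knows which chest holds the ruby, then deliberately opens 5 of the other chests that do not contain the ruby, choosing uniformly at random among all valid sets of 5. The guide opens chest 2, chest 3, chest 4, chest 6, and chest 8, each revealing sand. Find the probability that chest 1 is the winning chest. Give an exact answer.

7/16

Consider each possible location of the ruby in turn.
If it is in either of chests 1 and 5 (prior 1/8 each): the guide has 6 equally likely choices, so probability 1/6; weight (1/8)·(1/6) = 1/48 each.
If it is in any of chests 2, 3, 4, 6, and 8 (prior 1/8 each): that chest was opened and seen not to hold the prize — ruled out; weight (1/8)·0 = 0 each.
If it is in chest 7 (prior 1/8): the guide has 21 equally likely choices, so probability 1/21; weight (1/8)·(1/21) = 1/168.
The weights sum to 1/21.
So P(the ruby in chest 1 | the guide opened chest 2, chest 3, chest 4, chest 6, and chest 8) = (1/48) / (1/21) = 7/16.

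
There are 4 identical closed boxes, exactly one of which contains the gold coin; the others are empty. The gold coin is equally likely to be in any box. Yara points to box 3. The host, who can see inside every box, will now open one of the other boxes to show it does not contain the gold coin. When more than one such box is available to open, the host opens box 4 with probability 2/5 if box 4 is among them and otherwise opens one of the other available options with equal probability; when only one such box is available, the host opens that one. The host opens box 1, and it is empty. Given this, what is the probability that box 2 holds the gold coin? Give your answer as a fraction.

Condition on the true location of the gold coin.
If it is in box 1 (prior 1/4): the host opened box 1, so this case is ruled out; weight (1/4)·0 = 0.
If it is in box 2 (prior 1/4): box 4 is available but not opened, probability 3/5; weight (1/4)·(3/5) = 3/20.
If it is in box 3 (prior 1/4): box 4 is available but not opened; box 1 gets probability (1 − 2/5)/2 = 3/10; weight (1/4)·(3/10) = 3/40.
If it is in box 4 (prior 1/4): box 4 holds the prize so is unavailable; the host chooses uniformly among the 2 others, probability 1/2; weight (1/4)·(1/2) = 1/8.
The weights sum to 7/20.
So P(the gold coin in box 2 | the host opened box 1) = (3/20) / (7/20) = 3/7.

3/7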